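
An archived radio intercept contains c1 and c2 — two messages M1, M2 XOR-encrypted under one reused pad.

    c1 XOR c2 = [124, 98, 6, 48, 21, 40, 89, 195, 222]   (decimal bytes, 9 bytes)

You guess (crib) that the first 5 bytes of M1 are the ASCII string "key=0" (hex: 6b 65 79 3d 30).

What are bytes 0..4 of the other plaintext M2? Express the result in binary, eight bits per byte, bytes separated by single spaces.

Since c1 ⊕ c2 = M1 ⊕ M2, XORing with the guessed M1 bytes yields the corresponding M2 bytes: M2 = (c1 ⊕ c2) ⊕ M1.
124 ^ 107 =  23
 98 ^ 101 =   7
  6 ^ 121 = 127
 48 ^  61 =  13
 21 ^  48 =  37

00010111 00000111 01111111 00001101 00100101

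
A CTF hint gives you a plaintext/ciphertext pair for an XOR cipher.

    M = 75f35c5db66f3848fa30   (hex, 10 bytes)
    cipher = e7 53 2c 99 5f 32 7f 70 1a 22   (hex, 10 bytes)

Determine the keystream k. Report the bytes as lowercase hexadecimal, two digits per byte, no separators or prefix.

Since cipher = M ⊕ k, XORing both sides with M gives k = M ⊕ cipher.
75 xor e7 = 92
f3 xor 53 = a0
5c xor 2c = 70
5d xor 99 = c4
b6 xor 5f = e9
6f xor 32 = 5d
38 xor 7f = 47
48 xor 70 = 38
fa xor 1a = e0
30 xor 22 = 12

92a070c4e95d4738e012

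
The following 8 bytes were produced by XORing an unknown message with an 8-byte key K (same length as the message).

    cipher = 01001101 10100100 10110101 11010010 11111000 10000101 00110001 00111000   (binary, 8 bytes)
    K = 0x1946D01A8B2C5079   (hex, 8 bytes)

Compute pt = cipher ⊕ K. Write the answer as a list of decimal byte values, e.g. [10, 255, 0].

XOR is its own inverse, so applying the key byte-wise gives the result directly.
 77 xor  25 =  84
164 xor  70 = 226
181 xor 208 = 101
210 xor  26 = 200
248 xor 139 = 115
133 xor  44 = 169
 49 xor  80 =  97
 56 xor 121 =  65

[84, 226, 101, 200, 115, 169, 97, 65]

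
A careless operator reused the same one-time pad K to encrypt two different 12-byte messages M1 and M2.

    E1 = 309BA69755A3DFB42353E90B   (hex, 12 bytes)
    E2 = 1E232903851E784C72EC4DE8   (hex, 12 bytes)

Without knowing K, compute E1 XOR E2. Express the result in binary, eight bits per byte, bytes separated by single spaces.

00101110 10111000 10001111 10010100 11010000 10111101 10100111 11111000 01010001 10111111 10100100 11100011

E1 ⊕ E2 = (M1 ⊕ K) ⊕ (M2 ⊕ K) = M1 ⊕ M2 — the shared key cancels under XOR.
30 XOR 1e = 2e
9b XOR 23 = b8
a6 XOR 29 = 8f
97 XOR 03 = 94
55 XOR 85 = d0
a3 XOR 1e = bd
df XOR 78 = a7
b4 XOR 4c = f8
23 XOR 72 = 51
53 XOR ec = bf
e9 XOR 4d = a4
0b XOR e8 = e3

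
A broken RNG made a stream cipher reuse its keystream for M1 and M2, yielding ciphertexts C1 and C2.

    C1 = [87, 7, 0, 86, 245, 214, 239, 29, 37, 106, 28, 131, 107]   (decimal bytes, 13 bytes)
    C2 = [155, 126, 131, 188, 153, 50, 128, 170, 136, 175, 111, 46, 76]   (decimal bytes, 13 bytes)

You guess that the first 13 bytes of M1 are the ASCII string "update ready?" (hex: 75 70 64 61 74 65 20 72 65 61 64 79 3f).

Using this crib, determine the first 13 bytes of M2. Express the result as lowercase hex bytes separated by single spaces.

First, C1 ⊕ C2 = (M1 ⊕ K) ⊕ (M2 ⊕ K) = M1 ⊕ M2, so the key drops out. Then M2 = (M1 ⊕ M2) ⊕ M1 over the first 13 bytes.
byte 0: (57 ⊕ 9b) ⊕ 75 = cc ⊕ 75 = b9
byte 1: (07 ⊕ 7e) ⊕ 70 = 79 ⊕ 70 = 09
byte 2: (00 ⊕ 83) ⊕ 64 = 83 ⊕ 64 = e7
byte 3: (56 ⊕ bc) ⊕ 61 = ea ⊕ 61 = 8b
byte 4: (f5 ⊕ 99) ⊕ 74 = 6c ⊕ 74 = 18
byte 5: (d6 ⊕ 32) ⊕ 65 = e4 ⊕ 65 = 81
byte 6: (ef ⊕ 80) ⊕ 20 = 6f ⊕ 20 = 4f
byte 7: (1d ⊕ aa) ⊕ 72 = b7 ⊕ 72 = c5
byte 8: (25 ⊕ 88) ⊕ 65 = ad ⊕ 65 = c8
byte 9: (6a ⊕ af) ⊕ 61 = c5 ⊕ 61 = a4
byte 10: (1c ⊕ 6f) ⊕ 64 = 73 ⊕ 64 = 17
byte 11: (83 ⊕ 2e) ⊕ 79 = ad ⊕ 79 = d4
byte 12: (6b ⊕ 4c) ⊕ 3f = 27 ⊕ 3f = 18

b9 09 e7 8b 18 81 4f c5 c8 a4 17 d4 18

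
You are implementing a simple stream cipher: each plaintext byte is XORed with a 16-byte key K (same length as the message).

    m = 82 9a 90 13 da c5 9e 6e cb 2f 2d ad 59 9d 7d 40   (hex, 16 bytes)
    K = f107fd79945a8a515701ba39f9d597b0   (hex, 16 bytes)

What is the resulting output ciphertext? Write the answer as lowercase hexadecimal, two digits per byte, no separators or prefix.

739d6d6a4e9f143f9c2e9794a048eaf0

XOR is its own inverse, so applying the key byte-wise gives the result directly.
82 ^ f1 = 73
9a ^ 07 = 9d
90 ^ fd = 6d
13 ^ 79 = 6a
da ^ 94 = 4e
c5 ^ 5a = 9f
9e ^ 8a = 14
6e ^ 51 = 3f
cb ^ 57 = 9c
2f ^ 01 = 2e
2d ^ ba = 97
ad ^ 39 = 94
59 ^ f9 = a0
9d ^ d5 = 48
7d ^ 97 = ea
40 ^ b0 = f0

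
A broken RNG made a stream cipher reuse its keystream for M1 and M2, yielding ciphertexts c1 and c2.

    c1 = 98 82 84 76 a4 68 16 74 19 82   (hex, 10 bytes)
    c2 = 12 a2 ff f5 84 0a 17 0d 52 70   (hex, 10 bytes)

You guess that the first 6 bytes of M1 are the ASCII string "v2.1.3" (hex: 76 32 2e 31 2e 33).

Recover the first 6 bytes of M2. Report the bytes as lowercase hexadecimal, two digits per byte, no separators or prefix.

fc1255b20e51

First, c1 ⊕ c2 = (M1 ⊕ K) ⊕ (M2 ⊕ K) = M1 ⊕ M2, so the key drops out. Then M2 = (M1 ⊕ M2) ⊕ M1 over the first 6 bytes.
byte 0: (98 XOR 12) XOR 76 = 8a XOR 76 = fc
byte 1: (82 XOR a2) XOR 32 = 20 XOR 32 = 12
byte 2: (84 XOR ff) XOR 2e = 7b XOR 2e = 55
byte 3: (76 XOR f5) XOR 31 = 83 XOR 31 = b2
byte 4: (a4 XOR 84) XOR 2e = 20 XOR 2e = 0e
byte 5: (68 XOR 0a) XOR 33 = 62 XOR 33 = 51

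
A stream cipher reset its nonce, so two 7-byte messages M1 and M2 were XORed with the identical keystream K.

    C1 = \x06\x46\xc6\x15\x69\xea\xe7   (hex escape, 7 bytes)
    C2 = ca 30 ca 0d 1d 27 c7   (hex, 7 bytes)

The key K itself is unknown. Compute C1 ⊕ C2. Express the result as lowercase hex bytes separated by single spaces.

C1 ⊕ C2 = (M1 ⊕ K) ⊕ (M2 ⊕ K) = M1 ⊕ M2 — the shared key cancels under XOR.
byte 0: 00000110 ⊕ 11001010 = 11001100
byte 1: 01000110 ⊕ 00110000 = 01110110
byte 2: 11000110 ⊕ 11001010 = 00001100
byte 3: 00010101 ⊕ 00001101 = 00011000
byte 4: 01101001 ⊕ 00011101 = 01110100
byte 5: 11101010 ⊕ 00100111 = 11001101
byte 6: 11100111 ⊕ 11000111 = 00100000

cc 76 0c 18 74 cd 20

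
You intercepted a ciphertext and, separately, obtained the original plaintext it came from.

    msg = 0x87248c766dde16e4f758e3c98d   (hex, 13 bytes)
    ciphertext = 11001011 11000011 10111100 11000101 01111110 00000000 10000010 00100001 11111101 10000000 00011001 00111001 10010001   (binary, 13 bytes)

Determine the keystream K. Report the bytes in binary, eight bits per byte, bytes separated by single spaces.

Since ciphertext = msg ⊕ K, XORing both sides with msg gives K = msg ⊕ ciphertext.
byte 0: 135 xor 203 =  76
byte 1:  36 xor 195 = 231
byte 2: 140 xor 188 =  48
byte 3: 118 xor 197 = 179
byte 4: 109 xor 126 =  19
byte 5: 222 xor   0 = 222
byte 6:  22 xor 130 = 148
byte 7: 228 xor  33 = 197
byte 8: 247 xor 253 =  10
byte 9:  88 xor 128 = 216
byte 10: 227 xor  25 = 250
byte 11: 201 xor  57 = 240
byte 12: 141 xor 145 =  28

01001100 11100111 00110000 10110011 00010011 11011110 10010100 11000101 00001010 11011000 11111010 11110000 00011100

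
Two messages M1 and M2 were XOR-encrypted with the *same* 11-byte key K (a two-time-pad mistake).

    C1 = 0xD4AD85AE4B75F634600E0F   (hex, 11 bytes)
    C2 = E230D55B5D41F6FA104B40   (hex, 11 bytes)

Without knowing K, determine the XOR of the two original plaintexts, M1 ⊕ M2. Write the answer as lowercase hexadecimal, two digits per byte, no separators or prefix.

369d50f5163400ce70454f

C1 ⊕ C2 = (M1 ⊕ K) ⊕ (M2 ⊕ K) = M1 ⊕ M2 — the shared key cancels under XOR.
d4 xor e2 = 36
ad xor 30 = 9d
85 xor d5 = 50
ae xor 5b = f5
4b xor 5d = 16
75 xor 41 = 34
f6 xor f6 = 00
34 xor fa = ce
60 xor 10 = 70
0e xor 4b = 45
0f xor 40 = 4f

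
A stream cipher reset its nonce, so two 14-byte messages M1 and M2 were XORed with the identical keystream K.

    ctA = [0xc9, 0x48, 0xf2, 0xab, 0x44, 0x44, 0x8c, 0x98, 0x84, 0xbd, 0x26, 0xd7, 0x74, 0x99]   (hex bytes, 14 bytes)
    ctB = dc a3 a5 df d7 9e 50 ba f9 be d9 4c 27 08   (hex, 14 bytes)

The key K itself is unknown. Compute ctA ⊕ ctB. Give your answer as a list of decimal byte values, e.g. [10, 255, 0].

ctA ⊕ ctB = (M1 ⊕ K) ⊕ (M2 ⊕ K) = M1 ⊕ M2 — the shared key cancels under XOR.
c9 ⊕ dc = 15
48 ⊕ a3 = eb
f2 ⊕ a5 = 57
ab ⊕ df = 74
44 ⊕ d7 = 93
44 ⊕ 9e = da
8c ⊕ 50 = dc
98 ⊕ ba = 22
84 ⊕ f9 = 7d
bd ⊕ be = 03
26 ⊕ d9 = ff
d7 ⊕ 4c = 9b
74 ⊕ 27 = 53
99 ⊕ 08 = 91

[21, 235, 87, 116, 147, 218, 220, 34, 125, 3, 255, 155, 83, 145]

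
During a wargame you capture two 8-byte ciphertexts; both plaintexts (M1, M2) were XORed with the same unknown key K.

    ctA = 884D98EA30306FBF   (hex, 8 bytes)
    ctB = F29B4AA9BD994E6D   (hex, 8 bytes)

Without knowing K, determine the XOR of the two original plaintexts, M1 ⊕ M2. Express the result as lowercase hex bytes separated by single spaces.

ctA ⊕ ctB = (M1 ⊕ K) ⊕ (M2 ⊕ K) = M1 ⊕ M2 — the shared key cancels under XOR.
byte 0: 88 xor f2 = 7a
byte 1: 4d xor 9b = d6
byte 2: 98 xor 4a = d2
byte 3: ea xor a9 = 43
byte 4: 30 xor bd = 8d
byte 5: 30 xor 99 = a9
byte 6: 6f xor 4e = 21
byte 7: bf xor 6d = d2

7a d6 d2 43 8d a9 21 d2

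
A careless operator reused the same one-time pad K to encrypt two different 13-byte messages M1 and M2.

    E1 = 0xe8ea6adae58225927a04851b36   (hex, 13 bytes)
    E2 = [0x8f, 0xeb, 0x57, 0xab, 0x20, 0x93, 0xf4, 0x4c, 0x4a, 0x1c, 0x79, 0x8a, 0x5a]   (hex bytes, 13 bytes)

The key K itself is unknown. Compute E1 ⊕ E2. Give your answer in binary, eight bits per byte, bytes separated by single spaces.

01100111 00000001 00111101 01110001 11000101 00010001 11010001 11011110 00110000 00011000 11111100 10010001 01101100

E1 ⊕ E2 = (M1 ⊕ K) ⊕ (M2 ⊕ K) = M1 ⊕ M2 — the shared key cancels under XOR.
byte 0: e8 ⊕ 8f = 67
byte 1: ea ⊕ eb = 01
byte 2: 6a ⊕ 57 = 3d
byte 3: da ⊕ ab = 71
byte 4: e5 ⊕ 20 = c5
byte 5: 82 ⊕ 93 = 11
byte 6: 25 ⊕ f4 = d1
byte 7: 92 ⊕ 4c = de
byte 8: 7a ⊕ 4a = 30
byte 9: 04 ⊕ 1c = 18
byte 10: 85 ⊕ 79 = fc
byte 11: 1b ⊕ 8a = 91
byte 12: 36 ⊕ 5a = 6c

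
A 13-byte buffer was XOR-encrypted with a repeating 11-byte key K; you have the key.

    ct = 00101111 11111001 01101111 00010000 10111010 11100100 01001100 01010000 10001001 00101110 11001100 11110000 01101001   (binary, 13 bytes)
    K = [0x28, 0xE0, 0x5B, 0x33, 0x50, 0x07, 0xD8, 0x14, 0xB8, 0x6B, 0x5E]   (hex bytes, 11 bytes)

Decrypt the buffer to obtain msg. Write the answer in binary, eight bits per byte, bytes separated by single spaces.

00000111 00011001 00110100 00100011 11101010 11100011 10010100 01000100 00110001 01000101 10010010 11011000 10001001

The 11-byte key repeats, so the effective keystream is 28 e0 5b 33 50 07 d8 14 b8 6b 5e 28 e0.
byte 0: 2f xor 28 = 07
byte 1: f9 xor e0 = 19
byte 2: 6f xor 5b = 34
byte 3: 10 xor 33 = 23
byte 4: ba xor 50 = ea
byte 5: e4 xor 07 = e3
byte 6: 4c xor d8 = 94
byte 7: 50 xor 14 = 44
byte 8: 89 xor b8 = 31
byte 9: 2e xor 6b = 45
byte 10: cc xor 5e = 92
byte 11: f0 xor 28 = d8
byte 12: 69 xor e0 = 89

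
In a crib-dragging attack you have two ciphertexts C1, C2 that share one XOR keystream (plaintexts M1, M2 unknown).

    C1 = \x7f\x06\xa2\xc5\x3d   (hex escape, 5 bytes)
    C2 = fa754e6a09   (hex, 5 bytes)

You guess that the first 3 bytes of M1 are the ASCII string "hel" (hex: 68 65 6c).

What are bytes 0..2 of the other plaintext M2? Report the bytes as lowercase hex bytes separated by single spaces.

ed 16 80

First, C1 ⊕ C2 = (M1 ⊕ K) ⊕ (M2 ⊕ K) = M1 ⊕ M2, so the key drops out. Then M2 = (M1 ⊕ M2) ⊕ M1 over the first 3 bytes.
byte 0: (7f ⊕ fa) ⊕ 68 = 85 ⊕ 68 = ed
byte 1: (06 ⊕ 75) ⊕ 65 = 73 ⊕ 65 = 16
byte 2: (a2 ⊕ 4e) ⊕ 6c = ec ⊕ 6c = 80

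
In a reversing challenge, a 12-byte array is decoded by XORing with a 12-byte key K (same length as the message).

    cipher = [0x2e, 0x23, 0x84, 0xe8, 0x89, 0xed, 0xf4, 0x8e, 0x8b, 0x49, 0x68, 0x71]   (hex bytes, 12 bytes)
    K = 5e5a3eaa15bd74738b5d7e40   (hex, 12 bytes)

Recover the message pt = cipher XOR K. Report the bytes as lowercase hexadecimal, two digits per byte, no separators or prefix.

7079ba429c5080fd00141631

2e ^ 5e = 70
23 ^ 5a = 79
84 ^ 3e = ba
e8 ^ aa = 42
89 ^ 15 = 9c
ed ^ bd = 50
f4 ^ 74 = 80
8e ^ 73 = fd
8b ^ 8b = 00
49 ^ 5d = 14
68 ^ 7e = 16
71 ^ 40 = 31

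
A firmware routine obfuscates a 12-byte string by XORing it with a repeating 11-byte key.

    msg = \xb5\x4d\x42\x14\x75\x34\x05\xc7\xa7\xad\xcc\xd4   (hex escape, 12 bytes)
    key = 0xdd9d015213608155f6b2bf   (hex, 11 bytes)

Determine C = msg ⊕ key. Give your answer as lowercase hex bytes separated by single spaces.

68 d0 43 46 66 54 84 92 51 1f 73 09

The 11-byte key repeats, so the effective keystream is dd 9d 01 52 13 60 81 55 f6 b2 bf dd.
byte 0: b5 XOR dd = 68
byte 1: 4d XOR 9d = d0
byte 2: 42 XOR 01 = 43
byte 3: 14 XOR 52 = 46
byte 4: 75 XOR 13 = 66
byte 5: 34 XOR 60 = 54
byte 6: 05 XOR 81 = 84
byte 7: c7 XOR 55 = 92
byte 8: a7 XOR f6 = 51
byte 9: ad XOR b2 = 1f
byte 10: cc XOR bf = 73
byte 11: d4 XOR dd = 09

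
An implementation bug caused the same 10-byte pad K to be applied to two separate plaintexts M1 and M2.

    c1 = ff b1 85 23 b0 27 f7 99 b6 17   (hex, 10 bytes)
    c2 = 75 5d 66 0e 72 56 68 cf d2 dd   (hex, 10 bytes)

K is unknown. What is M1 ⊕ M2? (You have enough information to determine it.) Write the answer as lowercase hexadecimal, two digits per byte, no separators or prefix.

8aece32dc2719f5664ca

c1 ⊕ c2 = (M1 ⊕ K) ⊕ (M2 ⊕ K) = M1 ⊕ M2 — the shared key cancels under XOR.
byte 0: ff XOR 75 = 8a
byte 1: b1 XOR 5d = ec
byte 2: 85 XOR 66 = e3
byte 3: 23 XOR 0e = 2d
byte 4: b0 XOR 72 = c2
byte 5: 27 XOR 56 = 71
byte 6: f7 XOR 68 = 9f
byte 7: 99 XOR cf = 56
byte 8: b6 XOR d2 = 64
byte 9: 17 XOR dd = ca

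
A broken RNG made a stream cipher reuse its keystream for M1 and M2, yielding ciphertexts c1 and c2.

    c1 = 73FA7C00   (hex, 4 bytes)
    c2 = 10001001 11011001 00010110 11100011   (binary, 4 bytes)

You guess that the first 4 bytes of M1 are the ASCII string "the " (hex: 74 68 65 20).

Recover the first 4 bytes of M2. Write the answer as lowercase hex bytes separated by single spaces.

8e 4b 0f c3

First, c1 ⊕ c2 = (M1 ⊕ K) ⊕ (M2 ⊕ K) = M1 ⊕ M2, so the key drops out. Then M2 = (M1 ⊕ M2) ⊕ M1 over the first 4 bytes.
byte 0: (73 XOR 89) XOR 74 = fa XOR 74 = 8e
byte 1: (fa XOR d9) XOR 68 = 23 XOR 68 = 4b
byte 2: (7c XOR 16) XOR 65 = 6a XOR 65 = 0f
byte 3: (00 XOR e3) XOR 20 = e3 XOR 20 = c3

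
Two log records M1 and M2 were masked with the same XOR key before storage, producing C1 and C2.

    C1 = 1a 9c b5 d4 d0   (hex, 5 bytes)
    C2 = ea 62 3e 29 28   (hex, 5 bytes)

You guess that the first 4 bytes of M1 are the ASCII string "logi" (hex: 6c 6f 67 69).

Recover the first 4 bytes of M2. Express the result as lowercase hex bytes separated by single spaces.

First, C1 ⊕ C2 = (M1 ⊕ K) ⊕ (M2 ⊕ K) = M1 ⊕ M2, so the key drops out. Then M2 = (M1 ⊕ M2) ⊕ M1 over the first 4 bytes.
byte 0: (1a ^ ea) ^ 6c = f0 ^ 6c = 9c
byte 1: (9c ^ 62) ^ 6f = fe ^ 6f = 91
byte 2: (b5 ^ 3e) ^ 67 = 8b ^ 67 = ec
byte 3: (d4 ^ 29) ^ 69 = fd ^ 69 = 94

9c 91 ec 94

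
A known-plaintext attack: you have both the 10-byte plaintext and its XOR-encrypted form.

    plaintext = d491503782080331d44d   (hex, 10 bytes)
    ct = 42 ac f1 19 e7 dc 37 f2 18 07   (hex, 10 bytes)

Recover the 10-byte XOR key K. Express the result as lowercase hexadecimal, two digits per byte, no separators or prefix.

963da12e65d434c3cc4a

Since ct = plaintext ⊕ K, XORing both sides with plaintext gives K = plaintext ⊕ ct.
212 XOR  66 = 150
145 XOR 172 =  61
 80 XOR 241 = 161
 55 XOR  25 =  46
130 XOR 231 = 101
  8 XOR 220 = 212
  3 XOR  55 =  52
 49 XOR 242 = 195
212 XOR  24 = 204
 77 XOR   7 =  74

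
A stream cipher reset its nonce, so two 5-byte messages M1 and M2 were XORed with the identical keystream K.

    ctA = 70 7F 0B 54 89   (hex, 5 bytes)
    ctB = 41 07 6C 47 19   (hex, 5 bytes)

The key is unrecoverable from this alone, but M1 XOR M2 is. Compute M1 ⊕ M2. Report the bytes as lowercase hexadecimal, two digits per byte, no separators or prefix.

3178671390

ctA ⊕ ctB = (M1 ⊕ K) ⊕ (M2 ⊕ K) = M1 ⊕ M2 — the shared key cancels under XOR.
112 XOR  65 =  49
127 XOR   7 = 120
 11 XOR 108 = 103
 84 XOR  71 =  19
137 XOR  25 = 144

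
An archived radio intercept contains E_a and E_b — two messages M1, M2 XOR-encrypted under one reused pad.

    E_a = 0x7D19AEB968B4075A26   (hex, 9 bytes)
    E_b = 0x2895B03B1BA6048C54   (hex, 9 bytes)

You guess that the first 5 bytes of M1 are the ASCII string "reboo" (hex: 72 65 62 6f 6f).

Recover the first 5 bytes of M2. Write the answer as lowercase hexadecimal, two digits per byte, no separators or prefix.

27e97ced1c

First, E_a ⊕ E_b = (M1 ⊕ K) ⊕ (M2 ⊕ K) = M1 ⊕ M2, so the key drops out. Then M2 = (M1 ⊕ M2) ⊕ M1 over the first 5 bytes.
byte 0: (7d ^ 28) ^ 72 = 55 ^ 72 = 27
byte 1: (19 ^ 95) ^ 65 = 8c ^ 65 = e9
byte 2: (ae ^ b0) ^ 62 = 1e ^ 62 = 7c
byte 3: (b9 ^ 3b) ^ 6f = 82 ^ 6f = ed
byte 4: (68 ^ 1b) ^ 6f = 73 ^ 6f = 1c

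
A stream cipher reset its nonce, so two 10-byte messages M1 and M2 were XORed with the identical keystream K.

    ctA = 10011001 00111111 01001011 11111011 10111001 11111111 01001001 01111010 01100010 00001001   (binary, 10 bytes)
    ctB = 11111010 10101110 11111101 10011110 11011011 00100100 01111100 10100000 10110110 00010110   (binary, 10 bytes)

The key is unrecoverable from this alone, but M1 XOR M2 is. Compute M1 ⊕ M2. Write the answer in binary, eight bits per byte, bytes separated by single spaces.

ctA ⊕ ctB = (M1 ⊕ K) ⊕ (M2 ⊕ K) = M1 ⊕ M2 — the shared key cancels under XOR.
byte 0: 99 xor fa = 63
byte 1: 3f xor ae = 91
byte 2: 4b xor fd = b6
byte 3: fb xor 9e = 65
byte 4: b9 xor db = 62
byte 5: ff xor 24 = db
byte 6: 49 xor 7c = 35
byte 7: 7a xor a0 = da
byte 8: 62 xor b6 = d4
byte 9: 09 xor 16 = 1f

01100011 10010001 10110110 01100101 01100010 11011011 00110101 11011010 11010100 00011111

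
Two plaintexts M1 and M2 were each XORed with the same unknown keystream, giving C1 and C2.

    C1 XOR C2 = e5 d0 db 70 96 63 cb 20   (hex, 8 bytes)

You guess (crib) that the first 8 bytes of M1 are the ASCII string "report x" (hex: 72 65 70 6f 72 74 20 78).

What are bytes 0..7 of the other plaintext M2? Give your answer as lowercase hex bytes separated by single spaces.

97 b5 ab 1f e4 17 eb 58

Since C1 ⊕ C2 = M1 ⊕ M2, XORing with the guessed M1 bytes yields the corresponding M2 bytes: M2 = (C1 ⊕ C2) ⊕ M1.
229 ^ 114 = 151
208 ^ 101 = 181
219 ^ 112 = 171
112 ^ 111 =  31
150 ^ 114 = 228
 99 ^ 116 =  23
203 ^  32 = 235
 32 ^ 120 =  88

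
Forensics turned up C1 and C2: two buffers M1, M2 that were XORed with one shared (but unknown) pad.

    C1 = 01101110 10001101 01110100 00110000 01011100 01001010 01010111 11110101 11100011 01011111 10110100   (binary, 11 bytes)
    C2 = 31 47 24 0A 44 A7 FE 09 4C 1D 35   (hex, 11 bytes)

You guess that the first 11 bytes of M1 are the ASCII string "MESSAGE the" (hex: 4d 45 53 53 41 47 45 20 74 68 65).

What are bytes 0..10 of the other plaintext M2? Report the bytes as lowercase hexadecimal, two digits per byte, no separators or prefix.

128f036959aaecdcdb2ae4

First, C1 ⊕ C2 = (M1 ⊕ K) ⊕ (M2 ⊕ K) = M1 ⊕ M2, so the key drops out. Then M2 = (M1 ⊕ M2) ⊕ M1 over the first 11 bytes.
byte 0: (6e XOR 31) XOR 4d = 5f XOR 4d = 12
byte 1: (8d XOR 47) XOR 45 = ca XOR 45 = 8f
byte 2: (74 XOR 24) XOR 53 = 50 XOR 53 = 03
byte 3: (30 XOR 0a) XOR 53 = 3a XOR 53 = 69
byte 4: (5c XOR 44) XOR 41 = 18 XOR 41 = 59
byte 5: (4a XOR a7) XOR 47 = ed XOR 47 = aa
byte 6: (57 XOR fe) XOR 45 = a9 XOR 45 = ec
byte 7: (f5 XOR 09) XOR 20 = fc XOR 20 = dc
byte 8: (e3 XOR 4c) XOR 74 = af XOR 74 = db
byte 9: (5f XOR 1d) XOR 68 = 42 XOR 68 = 2a
byte 10: (b4 XOR 35) XOR 65 = 81 XOR 65 = e4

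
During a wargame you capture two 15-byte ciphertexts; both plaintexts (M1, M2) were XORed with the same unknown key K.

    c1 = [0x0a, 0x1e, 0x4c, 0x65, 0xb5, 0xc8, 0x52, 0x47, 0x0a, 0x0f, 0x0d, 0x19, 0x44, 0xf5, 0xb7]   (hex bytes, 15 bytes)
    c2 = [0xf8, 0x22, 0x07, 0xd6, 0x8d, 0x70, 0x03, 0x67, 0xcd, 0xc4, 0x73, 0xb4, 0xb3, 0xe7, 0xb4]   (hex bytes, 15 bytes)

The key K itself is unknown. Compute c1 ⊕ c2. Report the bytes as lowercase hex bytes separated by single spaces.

f2 3c 4b b3 38 b8 51 20 c7 cb 7e ad f7 12 03

c1 ⊕ c2 = (M1 ⊕ K) ⊕ (M2 ⊕ K) = M1 ⊕ M2 — the shared key cancels under XOR.
byte 0: 0a xor f8 = f2
byte 1: 1e xor 22 = 3c
byte 2: 4c xor 07 = 4b
byte 3: 65 xor d6 = b3
byte 4: b5 xor 8d = 38
byte 5: c8 xor 70 = b8
byte 6: 52 xor 03 = 51
byte 7: 47 xor 67 = 20
byte 8: 0a xor cd = c7
byte 9: 0f xor c4 = cb
byte 10: 0d xor 73 = 7e
byte 11: 19 xor b4 = ad
byte 12: 44 xor b3 = f7
byte 13: f5 xor e7 = 12
byte 14: b7 xor b4 = 03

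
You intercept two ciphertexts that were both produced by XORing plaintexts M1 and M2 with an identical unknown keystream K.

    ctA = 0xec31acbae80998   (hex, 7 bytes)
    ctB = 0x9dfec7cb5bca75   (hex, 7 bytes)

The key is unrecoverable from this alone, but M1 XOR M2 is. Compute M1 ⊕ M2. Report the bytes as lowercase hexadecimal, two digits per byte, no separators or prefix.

71cf6b71b3c3ed

ctA ⊕ ctB = (M1 ⊕ K) ⊕ (M2 ⊕ K) = M1 ⊕ M2 — the shared key cancels under XOR.
ec ^ 9d = 71
31 ^ fe = cf
ac ^ c7 = 6b
ba ^ cb = 71
e8 ^ 5b = b3
09 ^ ca = c3
98 ^ 75 = ed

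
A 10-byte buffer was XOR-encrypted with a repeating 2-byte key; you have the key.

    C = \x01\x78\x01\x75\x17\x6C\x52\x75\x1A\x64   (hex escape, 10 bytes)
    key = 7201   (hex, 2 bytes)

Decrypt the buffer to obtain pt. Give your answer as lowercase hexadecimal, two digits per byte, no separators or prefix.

The 2-byte key repeats, so the effective keystream is 72 01 72 01 72 01 72 01 72 01.
byte 0: 01 ^ 72 = 73
byte 1: 78 ^ 01 = 79
byte 2: 01 ^ 72 = 73
byte 3: 75 ^ 01 = 74
byte 4: 17 ^ 72 = 65
byte 5: 6c ^ 01 = 6d
byte 6: 52 ^ 72 = 20
byte 7: 75 ^ 01 = 74
byte 8: 1a ^ 72 = 68
byte 9: 64 ^ 01 = 65

73797374656d20746865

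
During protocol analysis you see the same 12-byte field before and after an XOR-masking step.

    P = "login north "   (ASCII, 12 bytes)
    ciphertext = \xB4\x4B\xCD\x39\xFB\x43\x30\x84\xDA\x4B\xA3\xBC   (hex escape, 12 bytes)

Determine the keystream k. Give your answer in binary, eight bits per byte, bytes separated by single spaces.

11011000 00100100 10101010 01010000 10010101 01100011 01011110 11101011 10101000 00111111 11001011 10011100

Since ciphertext = P ⊕ k, XORing both sides with P gives k = P ⊕ ciphertext.
6c ⊕ b4 = d8
6f ⊕ 4b = 24
67 ⊕ cd = aa
69 ⊕ 39 = 50
6e ⊕ fb = 95
20 ⊕ 43 = 63
6e ⊕ 30 = 5e
6f ⊕ 84 = eb
72 ⊕ da = a8
74 ⊕ 4b = 3f
68 ⊕ a3 = cb
20 ⊕ bc = 9c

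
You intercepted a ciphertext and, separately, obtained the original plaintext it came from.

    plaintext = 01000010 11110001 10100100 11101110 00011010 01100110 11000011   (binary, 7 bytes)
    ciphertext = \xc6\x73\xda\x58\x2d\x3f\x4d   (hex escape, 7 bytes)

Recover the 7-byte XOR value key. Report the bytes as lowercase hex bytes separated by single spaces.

84 82 7e b6 37 59 8e

Since ciphertext = plaintext ⊕ key, XORing both sides with plaintext gives key = plaintext ⊕ ciphertext.
42 xor c6 = 84
f1 xor 73 = 82
a4 xor da = 7e
ee xor 58 = b6
1a xor 2d = 37
66 xor 3f = 59
c3 xor 4d = 8e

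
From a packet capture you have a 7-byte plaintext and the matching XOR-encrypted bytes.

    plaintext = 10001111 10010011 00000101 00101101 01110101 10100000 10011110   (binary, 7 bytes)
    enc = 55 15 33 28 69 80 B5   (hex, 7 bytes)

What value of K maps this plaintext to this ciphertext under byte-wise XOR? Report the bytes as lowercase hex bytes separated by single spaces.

Since enc = plaintext ⊕ K, XORing both sides with plaintext gives K = plaintext ⊕ enc.
byte 0: 8f ^ 55 = da
byte 1: 93 ^ 15 = 86
byte 2: 05 ^ 33 = 36
byte 3: 2d ^ 28 = 05
byte 4: 75 ^ 69 = 1c
byte 5: a0 ^ 80 = 20
byte 6: 9e ^ b5 = 2b

da 86 36 05 1c 20 2b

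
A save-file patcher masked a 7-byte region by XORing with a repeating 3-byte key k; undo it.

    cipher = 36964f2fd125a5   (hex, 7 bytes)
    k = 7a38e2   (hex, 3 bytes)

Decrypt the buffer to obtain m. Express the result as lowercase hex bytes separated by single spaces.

4c ae ad 55 e9 c7 df

The 3-byte key repeats, so the effective keystream is 7a 38 e2 7a 38 e2 7a.
byte 0: 36 ^ 7a = 4c
byte 1: 96 ^ 38 = ae
byte 2: 4f ^ e2 = ad
byte 3: 2f ^ 7a = 55
byte 4: d1 ^ 38 = e9
byte 5: 25 ^ e2 = c7
byte 6: a5 ^ 7a = df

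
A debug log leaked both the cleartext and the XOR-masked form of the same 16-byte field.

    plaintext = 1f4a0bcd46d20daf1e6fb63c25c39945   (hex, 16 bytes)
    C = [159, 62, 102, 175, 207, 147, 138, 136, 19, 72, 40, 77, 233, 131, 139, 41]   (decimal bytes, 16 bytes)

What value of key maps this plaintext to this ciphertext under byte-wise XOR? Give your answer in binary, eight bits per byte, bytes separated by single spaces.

10000000 01110100 01101101 01100010 10001001 01000001 10000111 00100111 00001101 00100111 10011110 01110001 11001100 01000000 00010010 01101100

Since C = plaintext ⊕ key, XORing both sides with plaintext gives key = plaintext ⊕ C.
 31 xor 159 = 128
 74 xor  62 = 116
 11 xor 102 = 109
205 xor 175 =  98
 70 xor 207 = 137
210 xor 147 =  65
 13 xor 138 = 135
175 xor 136 =  39
 30 xor  19 =  13
111 xor  72 =  39
182 xor  40 = 158
 60 xor  77 = 113
 37 xor 233 = 204
195 xor 131 =  64
153 xor 139 =  18
 69 xor  41 = 108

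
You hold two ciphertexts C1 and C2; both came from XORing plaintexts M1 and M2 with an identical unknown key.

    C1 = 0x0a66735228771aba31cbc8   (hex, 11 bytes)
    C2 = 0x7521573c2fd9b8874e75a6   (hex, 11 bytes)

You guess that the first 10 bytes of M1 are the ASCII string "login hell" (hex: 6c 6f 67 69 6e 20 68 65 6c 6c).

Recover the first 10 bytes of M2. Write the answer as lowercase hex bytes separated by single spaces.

First, C1 ⊕ C2 = (M1 ⊕ K) ⊕ (M2 ⊕ K) = M1 ⊕ M2, so the key drops out. Then M2 = (M1 ⊕ M2) ⊕ M1 over the first 10 bytes.
byte 0: (0a XOR 75) XOR 6c = 7f XOR 6c = 13
byte 1: (66 XOR 21) XOR 6f = 47 XOR 6f = 28
byte 2: (73 XOR 57) XOR 67 = 24 XOR 67 = 43
byte 3: (52 XOR 3c) XOR 69 = 6e XOR 69 = 07
byte 4: (28 XOR 2f) XOR 6e = 07 XOR 6e = 69
byte 5: (77 XOR d9) XOR 20 = ae XOR 20 = 8e
byte 6: (1a XOR b8) XOR 68 = a2 XOR 68 = ca
byte 7: (ba XOR 87) XOR 65 = 3d XOR 65 = 58
byte 8: (31 XOR 4e) XOR 6c = 7f XOR 6c = 13
byte 9: (cb XOR 75) XOR 6c = be XOR 6c = d2

13 28 43 07 69 8e ca 58 13 d2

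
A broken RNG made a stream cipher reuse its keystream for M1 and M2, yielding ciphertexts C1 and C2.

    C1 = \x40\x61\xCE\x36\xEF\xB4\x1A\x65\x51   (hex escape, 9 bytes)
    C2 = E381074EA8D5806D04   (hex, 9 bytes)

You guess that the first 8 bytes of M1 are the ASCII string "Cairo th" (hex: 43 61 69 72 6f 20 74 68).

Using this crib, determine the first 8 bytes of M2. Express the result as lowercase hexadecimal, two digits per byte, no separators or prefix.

e081a00a2841ee60

First, C1 ⊕ C2 = (M1 ⊕ K) ⊕ (M2 ⊕ K) = M1 ⊕ M2, so the key drops out. Then M2 = (M1 ⊕ M2) ⊕ M1 over the first 8 bytes.
byte 0: (40 ^ e3) ^ 43 = a3 ^ 43 = e0
byte 1: (61 ^ 81) ^ 61 = e0 ^ 61 = 81
byte 2: (ce ^ 07) ^ 69 = c9 ^ 69 = a0
byte 3: (36 ^ 4e) ^ 72 = 78 ^ 72 = 0a
byte 4: (ef ^ a8) ^ 6f = 47 ^ 6f = 28
byte 5: (b4 ^ d5) ^ 20 = 61 ^ 20 = 41
byte 6: (1a ^ 80) ^ 74 = 9a ^ 74 = ee
byte 7: (65 ^ 6d) ^ 68 = 08 ^ 68 = 60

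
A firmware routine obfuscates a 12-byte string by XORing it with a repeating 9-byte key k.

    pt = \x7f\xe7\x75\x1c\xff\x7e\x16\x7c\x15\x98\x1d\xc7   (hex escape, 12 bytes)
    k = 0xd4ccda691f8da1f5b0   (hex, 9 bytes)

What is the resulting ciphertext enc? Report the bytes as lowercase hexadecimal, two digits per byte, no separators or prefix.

The 9-byte key repeats, so the effective keystream is d4 cc da 69 1f 8d a1 f5 b0 d4 cc da.
byte 0: 01111111 ^ 11010100 = 10101011
byte 1: 11100111 ^ 11001100 = 00101011
byte 2: 01110101 ^ 11011010 = 10101111
byte 3: 00011100 ^ 01101001 = 01110101
byte 4: 11111111 ^ 00011111 = 11100000
byte 5: 01111110 ^ 10001101 = 11110011
byte 6: 00010110 ^ 10100001 = 10110111
byte 7: 01111100 ^ 11110101 = 10001001
byte 8: 00010101 ^ 10110000 = 10100101
byte 9: 10011000 ^ 11010100 = 01001100
byte 10: 00011101 ^ 11001100 = 11010001
byte 11: 11000111 ^ 11011010 = 00011101

ab2baf75e0f3b789a54cd11d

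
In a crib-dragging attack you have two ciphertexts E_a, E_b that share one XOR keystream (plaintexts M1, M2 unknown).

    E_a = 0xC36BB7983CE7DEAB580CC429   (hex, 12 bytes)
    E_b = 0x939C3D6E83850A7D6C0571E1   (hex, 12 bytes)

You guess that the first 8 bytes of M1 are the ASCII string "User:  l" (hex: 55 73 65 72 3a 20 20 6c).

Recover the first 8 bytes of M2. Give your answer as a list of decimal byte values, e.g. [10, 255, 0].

First, E_a ⊕ E_b = (M1 ⊕ K) ⊕ (M2 ⊕ K) = M1 ⊕ M2, so the key drops out. Then M2 = (M1 ⊕ M2) ⊕ M1 over the first 8 bytes.
byte 0: (c3 ^ 93) ^ 55 = 50 ^ 55 = 05
byte 1: (6b ^ 9c) ^ 73 = f7 ^ 73 = 84
byte 2: (b7 ^ 3d) ^ 65 = 8a ^ 65 = ef
byte 3: (98 ^ 6e) ^ 72 = f6 ^ 72 = 84
byte 4: (3c ^ 83) ^ 3a = bf ^ 3a = 85
byte 5: (e7 ^ 85) ^ 20 = 62 ^ 20 = 42
byte 6: (de ^ 0a) ^ 20 = d4 ^ 20 = f4
byte 7: (ab ^ 7d) ^ 6c = d6 ^ 6c = ba

[5, 132, 239, 132, 133, 66, 244, 186]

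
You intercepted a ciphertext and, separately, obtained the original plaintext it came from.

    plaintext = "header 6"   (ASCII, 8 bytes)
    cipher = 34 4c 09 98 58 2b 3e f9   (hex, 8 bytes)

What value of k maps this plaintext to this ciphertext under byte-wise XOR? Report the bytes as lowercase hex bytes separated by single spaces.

Since cipher = plaintext ⊕ k, XORing both sides with plaintext gives k = plaintext ⊕ cipher.
104 xor  52 =  92
101 xor  76 =  41
 97 xor   9 = 104
100 xor 152 = 252
101 xor  88 =  61
114 xor  43 =  89
 32 xor  62 =  30
 54 xor 249 = 207

5c 29 68 fc 3d 59 1e cf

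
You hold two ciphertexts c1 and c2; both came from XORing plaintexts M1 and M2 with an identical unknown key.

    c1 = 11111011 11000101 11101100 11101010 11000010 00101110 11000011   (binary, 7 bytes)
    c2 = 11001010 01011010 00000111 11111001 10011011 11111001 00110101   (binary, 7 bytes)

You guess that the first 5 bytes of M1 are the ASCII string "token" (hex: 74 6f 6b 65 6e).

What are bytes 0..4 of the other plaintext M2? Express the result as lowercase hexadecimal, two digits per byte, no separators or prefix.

First, c1 ⊕ c2 = (M1 ⊕ K) ⊕ (M2 ⊕ K) = M1 ⊕ M2, so the key drops out. Then M2 = (M1 ⊕ M2) ⊕ M1 over the first 5 bytes.
byte 0: (fb xor ca) xor 74 = 31 xor 74 = 45
byte 1: (c5 xor 5a) xor 6f = 9f xor 6f = f0
byte 2: (ec xor 07) xor 6b = eb xor 6b = 80
byte 3: (ea xor f9) xor 65 = 13 xor 65 = 76
byte 4: (c2 xor 9b) xor 6e = 59 xor 6e = 37

45f0807637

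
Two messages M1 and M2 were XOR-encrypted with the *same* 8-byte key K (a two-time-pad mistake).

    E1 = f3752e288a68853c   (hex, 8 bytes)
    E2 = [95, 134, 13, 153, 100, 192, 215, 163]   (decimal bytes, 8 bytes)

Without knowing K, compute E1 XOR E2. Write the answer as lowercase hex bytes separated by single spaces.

E1 ⊕ E2 = (M1 ⊕ K) ⊕ (M2 ⊕ K) = M1 ⊕ M2 — the shared key cancels under XOR.
byte 0: 11110011 XOR 01011111 = 10101100
byte 1: 01110101 XOR 10000110 = 11110011
byte 2: 00101110 XOR 00001101 = 00100011
byte 3: 00101000 XOR 10011001 = 10110001
byte 4: 10001010 XOR 01100100 = 11101110
byte 5: 01101000 XOR 11000000 = 10101000
byte 6: 10000101 XOR 11010111 = 01010010
byte 7: 00111100 XOR 10100011 = 10011111

ac f3 23 b1 ee a8 52 9f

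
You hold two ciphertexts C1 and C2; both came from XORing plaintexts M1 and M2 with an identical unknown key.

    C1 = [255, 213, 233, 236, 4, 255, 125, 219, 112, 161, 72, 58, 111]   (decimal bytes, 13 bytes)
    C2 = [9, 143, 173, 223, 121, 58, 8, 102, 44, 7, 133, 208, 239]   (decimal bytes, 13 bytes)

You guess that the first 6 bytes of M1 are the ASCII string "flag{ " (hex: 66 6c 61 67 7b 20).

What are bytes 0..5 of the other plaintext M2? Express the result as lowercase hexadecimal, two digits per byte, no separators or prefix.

First, C1 ⊕ C2 = (M1 ⊕ K) ⊕ (M2 ⊕ K) = M1 ⊕ M2, so the key drops out. Then M2 = (M1 ⊕ M2) ⊕ M1 over the first 6 bytes.
byte 0: (ff ^ 09) ^ 66 = f6 ^ 66 = 90
byte 1: (d5 ^ 8f) ^ 6c = 5a ^ 6c = 36
byte 2: (e9 ^ ad) ^ 61 = 44 ^ 61 = 25
byte 3: (ec ^ df) ^ 67 = 33 ^ 67 = 54
byte 4: (04 ^ 79) ^ 7b = 7d ^ 7b = 06
byte 5: (ff ^ 3a) ^ 20 = c5 ^ 20 = e5

9036255406e5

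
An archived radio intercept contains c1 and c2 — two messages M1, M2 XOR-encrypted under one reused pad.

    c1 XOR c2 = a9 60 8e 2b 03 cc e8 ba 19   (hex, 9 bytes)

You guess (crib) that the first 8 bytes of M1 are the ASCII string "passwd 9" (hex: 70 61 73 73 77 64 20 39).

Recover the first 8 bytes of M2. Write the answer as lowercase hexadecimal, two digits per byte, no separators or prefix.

d901fd5874a8c883

Since c1 ⊕ c2 = M1 ⊕ M2, XORing with the guessed M1 bytes yields the corresponding M2 bytes: M2 = (c1 ⊕ c2) ⊕ M1.
byte 0: 10101001 XOR 01110000 = 11011001
byte 1: 01100000 XOR 01100001 = 00000001
byte 2: 10001110 XOR 01110011 = 11111101
byte 3: 00101011 XOR 01110011 = 01011000
byte 4: 00000011 XOR 01110111 = 01110100
byte 5: 11001100 XOR 01100100 = 10101000
byte 6: 11101000 XOR 00100000 = 11001000
byte 7: 10111010 XOR 00111001 = 10000011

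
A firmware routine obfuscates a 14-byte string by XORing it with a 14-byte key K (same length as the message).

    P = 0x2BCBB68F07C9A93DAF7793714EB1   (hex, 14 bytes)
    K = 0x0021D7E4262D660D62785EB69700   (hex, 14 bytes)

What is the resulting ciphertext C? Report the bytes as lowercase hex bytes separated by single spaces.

XOR is its own inverse, so applying the key byte-wise gives the result directly.
 43 xor   0 =  43
203 xor  33 = 234
182 xor 215 =  97
143 xor 228 = 107
  7 xor  38 =  33
201 xor  45 = 228
169 xor 102 = 207
 61 xor  13 =  48
175 xor  98 = 205
119 xor 120 =  15
147 xor  94 = 205
113 xor 182 = 199
 78 xor 151 = 217
177 xor   0 = 177

2b ea 61 6b 21 e4 cf 30 cd 0f cd c7 d9 b1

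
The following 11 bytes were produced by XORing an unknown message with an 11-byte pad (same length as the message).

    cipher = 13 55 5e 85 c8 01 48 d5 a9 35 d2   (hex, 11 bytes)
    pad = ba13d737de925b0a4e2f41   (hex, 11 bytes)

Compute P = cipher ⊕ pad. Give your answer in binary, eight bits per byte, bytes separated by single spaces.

10101001 01000110 10001001 10110010 00010110 10010011 00010011 11011111 11100111 00011010 10010011

13 ^ ba = a9
55 ^ 13 = 46
5e ^ d7 = 89
85 ^ 37 = b2
c8 ^ de = 16
01 ^ 92 = 93
48 ^ 5b = 13
d5 ^ 0a = df
a9 ^ 4e = e7
35 ^ 2f = 1a
d2 ^ 41 = 93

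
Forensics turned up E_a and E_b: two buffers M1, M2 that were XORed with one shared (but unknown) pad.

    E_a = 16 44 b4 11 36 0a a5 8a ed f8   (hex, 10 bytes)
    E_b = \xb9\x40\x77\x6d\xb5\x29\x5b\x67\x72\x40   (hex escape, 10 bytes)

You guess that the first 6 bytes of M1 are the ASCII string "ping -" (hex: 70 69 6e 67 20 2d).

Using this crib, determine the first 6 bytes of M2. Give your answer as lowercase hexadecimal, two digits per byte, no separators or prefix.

df6dad1ba30e

First, E_a ⊕ E_b = (M1 ⊕ K) ⊕ (M2 ⊕ K) = M1 ⊕ M2, so the key drops out. Then M2 = (M1 ⊕ M2) ⊕ M1 over the first 6 bytes.
byte 0: (16 ^ b9) ^ 70 = af ^ 70 = df
byte 1: (44 ^ 40) ^ 69 = 04 ^ 69 = 6d
byte 2: (b4 ^ 77) ^ 6e = c3 ^ 6e = ad
byte 3: (11 ^ 6d) ^ 67 = 7c ^ 67 = 1b
byte 4: (36 ^ b5) ^ 20 = 83 ^ 20 = a3
byte 5: (0a ^ 29) ^ 2d = 23 ^ 2d = 0e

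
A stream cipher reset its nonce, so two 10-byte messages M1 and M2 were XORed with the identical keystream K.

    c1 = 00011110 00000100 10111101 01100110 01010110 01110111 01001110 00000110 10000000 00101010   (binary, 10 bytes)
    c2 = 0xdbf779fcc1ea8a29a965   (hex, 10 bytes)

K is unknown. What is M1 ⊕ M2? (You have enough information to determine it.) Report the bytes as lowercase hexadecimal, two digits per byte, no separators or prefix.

c5f3c49a979dc42f294f

c1 ⊕ c2 = (M1 ⊕ K) ⊕ (M2 ⊕ K) = M1 ⊕ M2 — the shared key cancels under XOR.
00011110 xor 11011011 = 11000101
00000100 xor 11110111 = 11110011
10111101 xor 01111001 = 11000100
01100110 xor 11111100 = 10011010
01010110 xor 11000001 = 10010111
01110111 xor 11101010 = 10011101
01001110 xor 10001010 = 11000100
00000110 xor 00101001 = 00101111
10000000 xor 10101001 = 00101001
00101010 xor 01100101 = 01001111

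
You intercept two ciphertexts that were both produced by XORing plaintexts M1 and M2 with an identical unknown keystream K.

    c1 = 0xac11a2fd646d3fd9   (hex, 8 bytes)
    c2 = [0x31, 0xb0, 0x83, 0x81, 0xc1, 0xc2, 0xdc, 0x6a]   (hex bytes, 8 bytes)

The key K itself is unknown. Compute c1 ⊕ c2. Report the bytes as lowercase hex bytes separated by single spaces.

c1 ⊕ c2 = (M1 ⊕ K) ⊕ (M2 ⊕ K) = M1 ⊕ M2 — the shared key cancels under XOR.
ac xor 31 = 9d
11 xor b0 = a1
a2 xor 83 = 21
fd xor 81 = 7c
64 xor c1 = a5
6d xor c2 = af
3f xor dc = e3
d9 xor 6a = b3

9d a1 21 7c a5 af e3 b3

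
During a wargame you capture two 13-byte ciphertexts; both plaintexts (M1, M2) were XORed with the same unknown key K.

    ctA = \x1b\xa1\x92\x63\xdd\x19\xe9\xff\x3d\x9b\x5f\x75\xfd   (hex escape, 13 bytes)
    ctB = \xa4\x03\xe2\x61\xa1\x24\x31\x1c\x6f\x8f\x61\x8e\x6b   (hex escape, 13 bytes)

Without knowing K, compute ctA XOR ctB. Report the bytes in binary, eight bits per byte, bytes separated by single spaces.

ctA ⊕ ctB = (M1 ⊕ K) ⊕ (M2 ⊕ K) = M1 ⊕ M2 — the shared key cancels under XOR.
00011011 ⊕ 10100100 = 10111111
10100001 ⊕ 00000011 = 10100010
10010010 ⊕ 11100010 = 01110000
01100011 ⊕ 01100001 = 00000010
11011101 ⊕ 10100001 = 01111100
00011001 ⊕ 00100100 = 00111101
11101001 ⊕ 00110001 = 11011000
11111111 ⊕ 00011100 = 11100011
00111101 ⊕ 01101111 = 01010010
10011011 ⊕ 10001111 = 00010100
01011111 ⊕ 01100001 = 00111110
01110101 ⊕ 10001110 = 11111011
11111101 ⊕ 01101011 = 10010110

10111111 10100010 01110000 00000010 01111100 00111101 11011000 11100011 01010010 00010100 00111110 11111011 10010110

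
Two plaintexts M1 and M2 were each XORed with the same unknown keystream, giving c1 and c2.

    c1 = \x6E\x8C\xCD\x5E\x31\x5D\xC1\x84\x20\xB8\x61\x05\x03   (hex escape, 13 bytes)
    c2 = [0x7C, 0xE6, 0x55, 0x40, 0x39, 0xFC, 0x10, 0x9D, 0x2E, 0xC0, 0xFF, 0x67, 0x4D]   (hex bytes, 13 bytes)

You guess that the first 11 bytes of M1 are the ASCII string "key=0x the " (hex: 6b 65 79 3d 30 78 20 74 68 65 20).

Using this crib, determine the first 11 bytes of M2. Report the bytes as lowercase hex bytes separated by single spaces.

First, c1 ⊕ c2 = (M1 ⊕ K) ⊕ (M2 ⊕ K) = M1 ⊕ M2, so the key drops out. Then M2 = (M1 ⊕ M2) ⊕ M1 over the first 11 bytes.
byte 0: (6e ^ 7c) ^ 6b = 12 ^ 6b = 79
byte 1: (8c ^ e6) ^ 65 = 6a ^ 65 = 0f
byte 2: (cd ^ 55) ^ 79 = 98 ^ 79 = e1
byte 3: (5e ^ 40) ^ 3d = 1e ^ 3d = 23
byte 4: (31 ^ 39) ^ 30 = 08 ^ 30 = 38
byte 5: (5d ^ fc) ^ 78 = a1 ^ 78 = d9
byte 6: (c1 ^ 10) ^ 20 = d1 ^ 20 = f1
byte 7: (84 ^ 9d) ^ 74 = 19 ^ 74 = 6d
byte 8: (20 ^ 2e) ^ 68 = 0e ^ 68 = 66
byte 9: (b8 ^ c0) ^ 65 = 78 ^ 65 = 1d
byte 10: (61 ^ ff) ^ 20 = 9e ^ 20 = be

79 0f e1 23 38 d9 f1 6d 66 1d be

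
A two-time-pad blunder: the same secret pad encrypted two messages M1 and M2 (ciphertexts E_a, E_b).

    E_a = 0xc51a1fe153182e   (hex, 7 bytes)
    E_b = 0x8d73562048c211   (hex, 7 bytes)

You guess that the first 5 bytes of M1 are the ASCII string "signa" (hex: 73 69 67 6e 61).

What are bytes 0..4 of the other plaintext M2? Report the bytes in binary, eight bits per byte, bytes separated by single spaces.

First, E_a ⊕ E_b = (M1 ⊕ K) ⊕ (M2 ⊕ K) = M1 ⊕ M2, so the key drops out. Then M2 = (M1 ⊕ M2) ⊕ M1 over the first 5 bytes.
byte 0: (c5 xor 8d) xor 73 = 48 xor 73 = 3b
byte 1: (1a xor 73) xor 69 = 69 xor 69 = 00
byte 2: (1f xor 56) xor 67 = 49 xor 67 = 2e
byte 3: (e1 xor 20) xor 6e = c1 xor 6e = af
byte 4: (53 xor 48) xor 61 = 1b xor 61 = 7a

00111011 00000000 00101110 10101111 01111010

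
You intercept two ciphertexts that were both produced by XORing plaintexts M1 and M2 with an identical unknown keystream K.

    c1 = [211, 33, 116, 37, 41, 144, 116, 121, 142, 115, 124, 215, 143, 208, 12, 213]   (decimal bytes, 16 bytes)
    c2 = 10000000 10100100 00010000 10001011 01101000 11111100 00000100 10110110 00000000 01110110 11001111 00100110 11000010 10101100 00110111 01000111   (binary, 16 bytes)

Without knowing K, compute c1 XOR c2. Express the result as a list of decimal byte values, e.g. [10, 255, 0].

[83, 133, 100, 174, 65, 108, 112, 207, 142, 5, 179, 241, 77, 124, 59, 146]

c1 ⊕ c2 = (M1 ⊕ K) ⊕ (M2 ⊕ K) = M1 ⊕ M2 — the shared key cancels under XOR.
d3 ⊕ 80 = 53
21 ⊕ a4 = 85
74 ⊕ 10 = 64
25 ⊕ 8b = ae
29 ⊕ 68 = 41
90 ⊕ fc = 6c
74 ⊕ 04 = 70
79 ⊕ b6 = cf
8e ⊕ 00 = 8e
73 ⊕ 76 = 05
7c ⊕ cf = b3
d7 ⊕ 26 = f1
8f ⊕ c2 = 4d
d0 ⊕ ac = 7c
0c ⊕ 37 = 3b
d5 ⊕ 47 = 92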